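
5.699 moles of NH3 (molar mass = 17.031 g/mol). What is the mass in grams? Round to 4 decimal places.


mass = n * M
mass = 5.699 * 17.031
mass = 97.059669 g, rounded to 4 dp:

97.0597 g


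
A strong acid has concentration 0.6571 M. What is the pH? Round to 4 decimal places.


A strong acid dissociates completely, so [H+] equals the given concentration.
pH = -log10([H+]) = -log10(0.6571)
pH = 0.18236853, rounded to 4 dp:

0.1824


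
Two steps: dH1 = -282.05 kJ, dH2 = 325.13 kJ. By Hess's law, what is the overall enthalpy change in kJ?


Hess's law: enthalpy is a state function, so add the step enthalpies.
dH_total = dH1 + dH2 = -282.05 + (325.13)
dH_total = 43.08 kJ:

43.08 kJ


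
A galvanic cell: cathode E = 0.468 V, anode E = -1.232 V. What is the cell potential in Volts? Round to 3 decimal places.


Standard cell potential: E_cell = E_cathode - E_anode.
E_cell = 0.468 - (-1.232)
E_cell = 1.7 V, rounded to 3 dp:

1.700 V


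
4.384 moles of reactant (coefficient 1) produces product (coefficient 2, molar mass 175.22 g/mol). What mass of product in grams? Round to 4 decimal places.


Use the coefficient ratio to convert reactant moles to product moles, then multiply by the product's molar mass.
moles_P = moles_R * (coeff_P / coeff_R) = 4.384 * (2/1) = 8.768
mass_P = moles_P * M_P = 8.768 * 175.22
mass_P = 1536.32896 g, rounded to 4 dp:

1536.3290 g


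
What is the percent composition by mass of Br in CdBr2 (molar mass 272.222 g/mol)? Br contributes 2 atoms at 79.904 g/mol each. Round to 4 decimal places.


pct = 100 * (n_elem * M_elem) / M_total
mass_contribution = 2 * 79.904 = 159.808 g/mol
pct = 100 * 159.808 / 272.222
pct = 58.70502751 %, rounded to 4 dp:

58.7050 %


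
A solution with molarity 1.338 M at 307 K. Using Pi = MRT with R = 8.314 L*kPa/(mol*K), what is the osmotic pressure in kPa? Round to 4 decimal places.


Osmotic pressure (van't Hoff): Pi = M*R*T.
RT = 8.314 * 307 = 2552.398
Pi = 1.338 * 2552.398
Pi = 3415.108524 kPa, rounded to 4 dp:

3415.1085 kPa


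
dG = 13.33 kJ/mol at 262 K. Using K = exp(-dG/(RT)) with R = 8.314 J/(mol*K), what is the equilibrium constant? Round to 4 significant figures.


dG is in kJ/mol; multiply by 1000 to match R in J/(mol*K).
RT = 8.314 * 262 = 2178.268 J/mol
exponent = -dG*1000 / (RT) = -(13.33*1000) / 2178.268 = -6.11954085
K = exp(-6.11954085)
K = 0.0021994656, rounded to 4 significant figures:

0.002199


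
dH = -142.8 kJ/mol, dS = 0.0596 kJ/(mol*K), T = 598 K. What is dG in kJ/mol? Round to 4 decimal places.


Gibbs: dG = dH - T*dS (consistent units, dS already in kJ/(mol*K)).
T*dS = 598 * 0.0596 = 35.6408
dG = -142.8 - (35.6408)
dG = -178.4408 kJ/mol, rounded to 4 dp:

-178.4408 kJ/mol


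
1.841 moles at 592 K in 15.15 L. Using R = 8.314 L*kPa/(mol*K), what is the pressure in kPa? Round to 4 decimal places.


PV = nRT, solve for P = nRT / V.
nRT = 1.841 * 8.314 * 592 = 9061.1958
P = 9061.1958 / 15.15
P = 598.09873267 kPa, rounded to 4 dp:

598.0987 kPa


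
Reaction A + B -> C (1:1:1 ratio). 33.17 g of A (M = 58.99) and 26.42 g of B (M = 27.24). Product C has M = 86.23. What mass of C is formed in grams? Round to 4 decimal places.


Find moles of each reactant; the smaller value is the limiting reagent in a 1:1:1 reaction, so moles_C equals moles of the limiter.
n_A = mass_A / M_A = 33.17 / 58.99 = 0.562299 mol
n_B = mass_B / M_B = 26.42 / 27.24 = 0.969897 mol
Limiting reagent: A (smaller), n_limiting = 0.562299 mol
mass_C = n_limiting * M_C = 0.562299 * 86.23
mass_C = 48.48704277 g, rounded to 4 dp:

48.4870 g


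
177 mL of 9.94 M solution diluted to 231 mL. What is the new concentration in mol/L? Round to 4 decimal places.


Dilution: M1*V1 = M2*V2, solve for M2.
M2 = M1*V1 / V2
M2 = 9.94 * 177 / 231
M2 = 1759.38 / 231
M2 = 7.61636364 mol/L, rounded to 4 dp:

7.6164 mol/L


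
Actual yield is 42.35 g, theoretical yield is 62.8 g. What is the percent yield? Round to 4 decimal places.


% yield = 100 * actual / theoretical
% yield = 100 * 42.35 / 62.8
% yield = 67.43630573 %, rounded to 4 dp:

67.4363 %


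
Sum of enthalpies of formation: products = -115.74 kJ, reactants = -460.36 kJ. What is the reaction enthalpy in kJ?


dH_rxn = sum(dH_f products) - sum(dH_f reactants)
dH_rxn = -115.74 - (-460.36)
dH_rxn = 344.62 kJ:

344.62 kJ


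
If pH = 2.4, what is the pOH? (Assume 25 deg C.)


At 25 deg C, pH + pOH = 14.
pOH = 14 - pH = 14 - 2.4
pOH = 11.6:

11.60


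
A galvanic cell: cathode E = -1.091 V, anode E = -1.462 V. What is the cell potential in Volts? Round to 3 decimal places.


Standard cell potential: E_cell = E_cathode - E_anode.
E_cell = -1.091 - (-1.462)
E_cell = 0.371 V, rounded to 3 dp:

0.371 V


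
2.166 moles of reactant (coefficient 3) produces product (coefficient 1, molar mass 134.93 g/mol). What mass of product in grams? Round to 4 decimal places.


Use the coefficient ratio to convert reactant moles to product moles, then multiply by the product's molar mass.
moles_P = moles_R * (coeff_P / coeff_R) = 2.166 * (1/3) = 0.722
mass_P = moles_P * M_P = 0.722 * 134.93
mass_P = 97.41946 g, rounded to 4 dp:

97.4195 g


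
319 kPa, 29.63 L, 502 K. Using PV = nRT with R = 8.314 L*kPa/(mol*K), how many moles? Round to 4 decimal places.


PV = nRT, solve for n = PV / (RT).
PV = 319 * 29.63 = 9451.97
RT = 8.314 * 502 = 4173.628
n = 9451.97 / 4173.628
n = 2.26468914 mol, rounded to 4 dp:

2.2647 mol


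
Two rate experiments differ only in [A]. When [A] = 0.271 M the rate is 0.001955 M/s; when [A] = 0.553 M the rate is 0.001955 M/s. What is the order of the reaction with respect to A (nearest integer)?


Rate is proportional to [A]^n, so rate2/rate1 = ([A]2/[A]1)^n. Take logs to solve for n.
rate2/rate1 = 0.001955 / 0.001955 = 1.0
[A]2/[A]1 = 0.553 / 0.271 = 2.0406
n = ln(1.0) / ln(2.0406) = 0.0
Nearest integer order:

0


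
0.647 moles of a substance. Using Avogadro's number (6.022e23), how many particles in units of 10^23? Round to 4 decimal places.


N = n * NA, then divide by 1e23 for the requested units.
N / 1e23 = n * 6.022
N / 1e23 = 0.647 * 6.022
N / 1e23 = 3.896234, rounded to 4 dp:

3.8962


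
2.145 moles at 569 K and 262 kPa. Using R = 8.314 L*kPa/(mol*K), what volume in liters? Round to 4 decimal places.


PV = nRT, solve for V = nRT / P.
nRT = 2.145 * 8.314 * 569 = 10147.2786
V = 10147.2786 / 262
V = 38.73007099 L, rounded to 4 dp:

38.7301 L


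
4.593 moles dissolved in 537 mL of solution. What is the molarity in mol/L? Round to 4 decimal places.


Convert volume to liters: V_L = V_mL / 1000.
V_L = 537 / 1000 = 0.537 L
M = n / V_L = 4.593 / 0.537
M = 8.55307263 mol/L, rounded to 4 dp:

8.5531 mol/L


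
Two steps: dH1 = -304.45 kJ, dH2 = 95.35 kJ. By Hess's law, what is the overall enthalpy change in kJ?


Hess's law: enthalpy is a state function, so add the step enthalpies.
dH_total = dH1 + dH2 = -304.45 + (95.35)
dH_total = -209.1 kJ:

-209.10 kJ


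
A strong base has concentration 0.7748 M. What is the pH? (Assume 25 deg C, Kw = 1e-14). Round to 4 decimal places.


A strong base dissociates completely, so [OH-] equals the given concentration.
pOH = -log10([OH-]) = -log10(0.7748) = 0.11081
pH = 14 - pOH = 14 - 0.11081
pH = 13.88919, rounded to 4 dp:

13.8892


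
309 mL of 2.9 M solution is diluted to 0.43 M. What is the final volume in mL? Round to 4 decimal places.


Dilution: M1*V1 = M2*V2, solve for V2.
V2 = M1*V1 / M2
V2 = 2.9 * 309 / 0.43
V2 = 896.1 / 0.43
V2 = 2083.95348837 mL, rounded to 4 dp:

2083.9535 mL


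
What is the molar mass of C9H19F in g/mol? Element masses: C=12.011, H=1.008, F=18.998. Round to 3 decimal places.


M = sum(count * atomic_mass) over atoms.
M = 9*12.011 + 19*1.008 + 1*18.998
M = 108.099 + 19.152 + 18.998
M = 146.249 g/mol, rounded to 3 dp:

146.249 g/mol


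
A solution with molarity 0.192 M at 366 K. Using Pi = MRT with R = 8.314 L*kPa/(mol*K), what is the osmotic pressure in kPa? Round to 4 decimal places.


Osmotic pressure (van't Hoff): Pi = M*R*T.
RT = 8.314 * 366 = 3042.924
Pi = 0.192 * 3042.924
Pi = 584.241408 kPa, rounded to 4 dp:

584.2414 kPa


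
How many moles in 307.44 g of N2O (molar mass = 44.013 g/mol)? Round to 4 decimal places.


n = mass / M
n = 307.44 / 44.013
n = 6.98520892 mol, rounded to 4 dp:

6.9852 mol


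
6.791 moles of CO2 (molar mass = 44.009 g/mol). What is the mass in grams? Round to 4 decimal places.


mass = n * M
mass = 6.791 * 44.009
mass = 298.865119 g, rounded to 4 dp:

298.8651 g


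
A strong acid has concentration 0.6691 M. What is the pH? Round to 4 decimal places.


A strong acid dissociates completely, so [H+] equals the given concentration.
pH = -log10([H+]) = -log10(0.6691)
pH = 0.17450897, rounded to 4 dp:

0.1745


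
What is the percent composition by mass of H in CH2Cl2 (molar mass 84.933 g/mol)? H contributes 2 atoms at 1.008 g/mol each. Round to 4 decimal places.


pct = 100 * (n_elem * M_elem) / M_total
mass_contribution = 2 * 1.008 = 2.016 g/mol
pct = 100 * 2.016 / 84.933
pct = 2.37363569 %, rounded to 4 dp:

2.3736 %


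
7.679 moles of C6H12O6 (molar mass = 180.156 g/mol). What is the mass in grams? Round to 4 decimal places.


mass = n * M
mass = 7.679 * 180.156
mass = 1383.417924 g, rounded to 4 dp:

1383.4179 g


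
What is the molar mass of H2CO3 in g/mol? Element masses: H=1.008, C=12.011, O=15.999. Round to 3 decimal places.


M = sum(count * atomic_mass) over atoms.
M = 2*1.008 + 1*12.011 + 3*15.999
M = 2.016 + 12.011 + 47.997
M = 62.024 g/mol, rounded to 3 dp:

62.024 g/mol


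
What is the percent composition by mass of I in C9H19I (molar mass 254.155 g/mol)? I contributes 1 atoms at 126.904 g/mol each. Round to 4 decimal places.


pct = 100 * (n_elem * M_elem) / M_total
mass_contribution = 1 * 126.904 = 126.904 g/mol
pct = 100 * 126.904 / 254.155
pct = 49.93173457 %, rounded to 4 dp:

49.9317 %


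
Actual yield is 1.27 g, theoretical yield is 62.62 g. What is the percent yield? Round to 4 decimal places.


% yield = 100 * actual / theoretical
% yield = 100 * 1.27 / 62.62
% yield = 2.02810604 %, rounded to 4 dp:

2.0281 %


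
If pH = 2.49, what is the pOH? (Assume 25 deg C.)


At 25 deg C, pH + pOH = 14.
pOH = 14 - pH = 14 - 2.49
pOH = 11.51:

11.51


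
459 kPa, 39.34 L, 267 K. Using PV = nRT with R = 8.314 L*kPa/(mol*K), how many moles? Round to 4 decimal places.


PV = nRT, solve for n = PV / (RT).
PV = 459 * 39.34 = 18057.06
RT = 8.314 * 267 = 2219.838
n = 18057.06 / 2219.838
n = 8.1344044 mol, rounded to 4 dp:

8.1344 mol


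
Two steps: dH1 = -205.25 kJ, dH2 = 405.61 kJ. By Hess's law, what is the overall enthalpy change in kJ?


Hess's law: enthalpy is a state function, so add the step enthalpies.
dH_total = dH1 + dH2 = -205.25 + (405.61)
dH_total = 200.36 kJ:

200.36 kJ


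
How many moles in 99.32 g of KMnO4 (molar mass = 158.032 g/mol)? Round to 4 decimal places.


n = mass / M
n = 99.32 / 158.032
n = 0.62848031 mol, rounded to 4 dp:

0.6285 mol


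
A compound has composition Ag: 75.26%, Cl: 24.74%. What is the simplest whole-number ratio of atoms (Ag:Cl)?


Assume 100 g of compound, divide each mass% by atomic mass to get moles, then normalize by the smallest to get a raw atom ratio.
Moles per 100 g: Ag: 75.26/107.868 = 0.6977, Cl: 24.74/35.453 = 0.6978
Raw ratio (divide by min = 0.6977): Ag: 1.0, Cl: 1.0
Multiply by 1 to clear fractions: Ag: 1.0 ~= 1, Cl: 1.0 ~= 1
Reduce by GCD to get the simplest whole-number ratio:

1:1


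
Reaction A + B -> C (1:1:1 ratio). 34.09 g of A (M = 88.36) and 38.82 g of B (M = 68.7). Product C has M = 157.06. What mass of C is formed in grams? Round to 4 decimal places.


Find moles of each reactant; the smaller value is the limiting reagent in a 1:1:1 reaction, so moles_C equals moles of the limiter.
n_A = mass_A / M_A = 34.09 / 88.36 = 0.385808 mol
n_B = mass_B / M_B = 38.82 / 68.7 = 0.565066 mol
Limiting reagent: A (smaller), n_limiting = 0.385808 mol
mass_C = n_limiting * M_C = 0.385808 * 157.06
mass_C = 60.59500448 g, rounded to 4 dp:

60.5950 g


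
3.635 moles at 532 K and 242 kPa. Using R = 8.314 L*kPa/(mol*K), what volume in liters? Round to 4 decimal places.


PV = nRT, solve for V = nRT / P.
nRT = 3.635 * 8.314 * 532 = 16077.7795
V = 16077.7795 / 242
V = 66.43710537 L, rounded to 4 dp:

66.4371 L


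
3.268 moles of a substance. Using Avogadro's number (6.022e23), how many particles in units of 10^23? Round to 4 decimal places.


N = n * NA, then divide by 1e23 for the requested units.
N / 1e23 = n * 6.022
N / 1e23 = 3.268 * 6.022
N / 1e23 = 19.679896, rounded to 4 dp:

19.6799


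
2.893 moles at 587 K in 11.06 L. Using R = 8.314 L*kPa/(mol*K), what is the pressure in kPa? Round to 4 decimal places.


PV = nRT, solve for P = nRT / V.
nRT = 2.893 * 8.314 * 587 = 14118.76
P = 14118.76 / 11.06
P = 1276.56057866 kPa, rounded to 4 dp:

1276.5606 kPa


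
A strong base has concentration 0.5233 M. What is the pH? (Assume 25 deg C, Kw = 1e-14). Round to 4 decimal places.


A strong base dissociates completely, so [OH-] equals the given concentration.
pOH = -log10([OH-]) = -log10(0.5233) = 0.281249
pH = 14 - pOH = 14 - 0.281249
pH = 13.718751, rounded to 4 dp:

13.7188


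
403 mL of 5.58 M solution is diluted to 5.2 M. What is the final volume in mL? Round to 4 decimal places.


Dilution: M1*V1 = M2*V2, solve for V2.
V2 = M1*V1 / M2
V2 = 5.58 * 403 / 5.2
V2 = 2248.74 / 5.2
V2 = 432.45 mL, rounded to 4 dp:

432.4500 mL


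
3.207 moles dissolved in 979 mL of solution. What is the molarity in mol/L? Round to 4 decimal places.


Convert volume to liters: V_L = V_mL / 1000.
V_L = 979 / 1000 = 0.979 L
M = n / V_L = 3.207 / 0.979
M = 3.27579162 mol/L, rounded to 4 dp:

3.2758 mol/L


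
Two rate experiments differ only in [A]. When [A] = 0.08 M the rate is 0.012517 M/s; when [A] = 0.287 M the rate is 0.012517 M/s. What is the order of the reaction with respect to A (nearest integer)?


Rate is proportional to [A]^n, so rate2/rate1 = ([A]2/[A]1)^n. Take logs to solve for n.
rate2/rate1 = 0.012517 / 0.012517 = 1.0
[A]2/[A]1 = 0.287 / 0.08 = 3.5875
n = ln(1.0) / ln(3.5875) = 0.0
Nearest integer order:

0


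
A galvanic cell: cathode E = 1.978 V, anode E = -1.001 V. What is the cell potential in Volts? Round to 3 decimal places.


Standard cell potential: E_cell = E_cathode - E_anode.
E_cell = 1.978 - (-1.001)
E_cell = 2.979 V, rounded to 3 dp:

2.979 V


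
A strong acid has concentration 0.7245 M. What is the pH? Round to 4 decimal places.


A strong acid dissociates completely, so [H+] equals the given concentration.
pH = -log10([H+]) = -log10(0.7245)
pH = 0.13996161, rounded to 4 dp:

0.1400


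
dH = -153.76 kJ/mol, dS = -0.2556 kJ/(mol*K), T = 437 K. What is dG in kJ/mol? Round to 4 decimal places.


Gibbs: dG = dH - T*dS (consistent units, dS already in kJ/(mol*K)).
T*dS = 437 * -0.2556 = -111.6972
dG = -153.76 - (-111.6972)
dG = -42.0628 kJ/mol, rounded to 4 dp:

-42.0628 kJ/mol


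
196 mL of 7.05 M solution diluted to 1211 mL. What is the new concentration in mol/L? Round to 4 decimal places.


Dilution: M1*V1 = M2*V2, solve for M2.
M2 = M1*V1 / V2
M2 = 7.05 * 196 / 1211
M2 = 1381.8 / 1211
M2 = 1.14104046 mol/L, rounded to 4 dp:

1.1410 mol/L


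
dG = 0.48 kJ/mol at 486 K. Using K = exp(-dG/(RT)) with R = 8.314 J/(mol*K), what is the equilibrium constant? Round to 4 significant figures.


dG is in kJ/mol; multiply by 1000 to match R in J/(mol*K).
RT = 8.314 * 486 = 4040.604 J/mol
exponent = -dG*1000 / (RT) = -(0.48*1000) / 4040.604 = -0.11879412
K = exp(-0.11879412)
K = 0.8879906, rounded to 4 significant figures:

0.8880


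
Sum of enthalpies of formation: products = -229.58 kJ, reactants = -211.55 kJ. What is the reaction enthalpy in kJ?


dH_rxn = sum(dH_f products) - sum(dH_f reactants)
dH_rxn = -229.58 - (-211.55)
dH_rxn = -18.03 kJ:

-18.03 kJ


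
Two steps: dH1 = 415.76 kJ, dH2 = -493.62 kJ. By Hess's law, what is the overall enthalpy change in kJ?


Hess's law: enthalpy is a state function, so add the step enthalpies.
dH_total = dH1 + dH2 = 415.76 + (-493.62)
dH_total = -77.86 kJ:

-77.86 kJ


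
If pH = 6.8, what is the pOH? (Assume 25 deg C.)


At 25 deg C, pH + pOH = 14.
pOH = 14 - pH = 14 - 6.8
pOH = 7.2:

7.20


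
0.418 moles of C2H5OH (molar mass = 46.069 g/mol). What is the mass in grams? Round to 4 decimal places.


mass = n * M
mass = 0.418 * 46.069
mass = 19.256842 g, rounded to 4 dp:

19.2568 g


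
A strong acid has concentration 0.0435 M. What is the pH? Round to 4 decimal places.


A strong acid dissociates completely, so [H+] equals the given concentration.
pH = -log10([H+]) = -log10(0.0435)
pH = 1.36151074, rounded to 4 dp:

1.3615


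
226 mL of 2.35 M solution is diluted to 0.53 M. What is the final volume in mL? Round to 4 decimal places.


Dilution: M1*V1 = M2*V2, solve for V2.
V2 = M1*V1 / M2
V2 = 2.35 * 226 / 0.53
V2 = 531.1 / 0.53
V2 = 1002.0754717 mL, rounded to 4 dp:

1002.0755 mL


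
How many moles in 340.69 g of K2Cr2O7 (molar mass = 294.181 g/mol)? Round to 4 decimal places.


n = mass / M
n = 340.69 / 294.181
n = 1.15809655 mol, rounded to 4 dp:

1.1581 mol


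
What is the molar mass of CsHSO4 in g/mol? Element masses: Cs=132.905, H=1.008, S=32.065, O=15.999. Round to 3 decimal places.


M = sum(count * atomic_mass) over atoms.
M = 1*132.905 + 1*1.008 + 1*32.065 + 4*15.999
M = 132.905 + 1.008 + 32.065 + 63.996
M = 229.974 g/mol, rounded to 3 dp:

229.974 g/mol


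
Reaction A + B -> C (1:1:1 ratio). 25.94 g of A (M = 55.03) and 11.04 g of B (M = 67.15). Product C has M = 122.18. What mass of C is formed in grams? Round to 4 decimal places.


Find moles of each reactant; the smaller value is the limiting reagent in a 1:1:1 reaction, so moles_C equals moles of the limiter.
n_A = mass_A / M_A = 25.94 / 55.03 = 0.471379 mol
n_B = mass_B / M_B = 11.04 / 67.15 = 0.164408 mol
Limiting reagent: B (smaller), n_limiting = 0.164408 mol
mass_C = n_limiting * M_C = 0.164408 * 122.18
mass_C = 20.08736944 g, rounded to 4 dp:

20.0874 g


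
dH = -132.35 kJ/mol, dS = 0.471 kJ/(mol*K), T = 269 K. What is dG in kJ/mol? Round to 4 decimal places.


Gibbs: dG = dH - T*dS (consistent units, dS already in kJ/(mol*K)).
T*dS = 269 * 0.471 = 126.699
dG = -132.35 - (126.699)
dG = -259.049 kJ/mol, rounded to 4 dp:

-259.0490 kJ/mol


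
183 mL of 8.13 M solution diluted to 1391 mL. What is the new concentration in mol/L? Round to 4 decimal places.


Dilution: M1*V1 = M2*V2, solve for M2.
M2 = M1*V1 / V2
M2 = 8.13 * 183 / 1391
M2 = 1487.79 / 1391
M2 = 1.06958303 mol/L, rounded to 4 dp:

1.0696 mol/L


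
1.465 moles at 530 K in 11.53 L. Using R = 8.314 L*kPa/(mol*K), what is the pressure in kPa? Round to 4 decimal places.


PV = nRT, solve for P = nRT / V.
nRT = 1.465 * 8.314 * 530 = 6455.4053
P = 6455.4053 / 11.53
P = 559.87903729 kPa, rounded to 4 dp:

559.8790 kPa


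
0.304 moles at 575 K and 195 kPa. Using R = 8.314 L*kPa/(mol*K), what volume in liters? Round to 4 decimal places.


PV = nRT, solve for V = nRT / P.
nRT = 0.304 * 8.314 * 575 = 1453.2872
V = 1453.2872 / 195
V = 7.45275487 L, rounded to 4 dp:

7.4528 L


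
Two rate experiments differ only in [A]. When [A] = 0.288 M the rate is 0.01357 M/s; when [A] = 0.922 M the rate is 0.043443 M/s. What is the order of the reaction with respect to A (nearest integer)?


Rate is proportional to [A]^n, so rate2/rate1 = ([A]2/[A]1)^n. Take logs to solve for n.
rate2/rate1 = 0.043443 / 0.01357 = 3.2014
[A]2/[A]1 = 0.922 / 0.288 = 3.2014
n = ln(3.2014) / ln(3.2014) = 1.0
Nearest integer order:

1


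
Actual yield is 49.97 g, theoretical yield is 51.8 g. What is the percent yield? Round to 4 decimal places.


% yield = 100 * actual / theoretical
% yield = 100 * 49.97 / 51.8
% yield = 96.46718147 %, rounded to 4 dp:

96.4672 %


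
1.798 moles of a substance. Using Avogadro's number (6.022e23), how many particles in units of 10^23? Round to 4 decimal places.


N = n * NA, then divide by 1e23 for the requested units.
N / 1e23 = n * 6.022
N / 1e23 = 1.798 * 6.022
N / 1e23 = 10.827556, rounded to 4 dp:

10.8276


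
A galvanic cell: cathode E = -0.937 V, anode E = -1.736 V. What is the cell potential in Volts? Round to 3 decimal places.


Standard cell potential: E_cell = E_cathode - E_anode.
E_cell = -0.937 - (-1.736)
E_cell = 0.799 V, rounded to 3 dp:

0.799 V


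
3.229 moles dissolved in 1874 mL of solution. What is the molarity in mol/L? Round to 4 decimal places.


Convert volume to liters: V_L = V_mL / 1000.
V_L = 1874 / 1000 = 1.874 L
M = n / V_L = 3.229 / 1.874
M = 1.72305229 mol/L, rounded to 4 dp:

1.7231 mol/L


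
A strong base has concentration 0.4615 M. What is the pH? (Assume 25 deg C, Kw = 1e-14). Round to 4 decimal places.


A strong base dissociates completely, so [OH-] equals the given concentration.
pOH = -log10([OH-]) = -log10(0.4615) = 0.335828
pH = 14 - pOH = 14 - 0.335828
pH = 13.664172, rounded to 4 dp:

13.6642


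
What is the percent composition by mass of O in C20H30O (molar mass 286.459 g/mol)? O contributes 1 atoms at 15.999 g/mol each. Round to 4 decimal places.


pct = 100 * (n_elem * M_elem) / M_total
mass_contribution = 1 * 15.999 = 15.999 g/mol
pct = 100 * 15.999 / 286.459
pct = 5.58509246 %, rounded to 4 dp:

5.5851 %


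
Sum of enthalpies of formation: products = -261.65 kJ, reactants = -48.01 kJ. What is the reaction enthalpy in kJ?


dH_rxn = sum(dH_f products) - sum(dH_f reactants)
dH_rxn = -261.65 - (-48.01)
dH_rxn = -213.64 kJ:

-213.64 kJ


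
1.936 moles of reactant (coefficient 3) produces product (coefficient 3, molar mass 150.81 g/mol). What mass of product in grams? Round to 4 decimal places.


Use the coefficient ratio to convert reactant moles to product moles, then multiply by the product's molar mass.
moles_P = moles_R * (coeff_P / coeff_R) = 1.936 * (3/3) = 1.936
mass_P = moles_P * M_P = 1.936 * 150.81
mass_P = 291.96816 g, rounded to 4 dp:

291.9682 g


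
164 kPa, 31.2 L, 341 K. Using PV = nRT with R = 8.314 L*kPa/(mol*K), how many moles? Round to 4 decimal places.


PV = nRT, solve for n = PV / (RT).
PV = 164 * 31.2 = 5116.8
RT = 8.314 * 341 = 2835.074
n = 5116.8 / 2835.074
n = 1.80482061 mol, rounded to 4 dp:

1.8048 mol


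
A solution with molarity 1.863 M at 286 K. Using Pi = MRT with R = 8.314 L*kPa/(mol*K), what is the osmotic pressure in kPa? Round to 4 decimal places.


Osmotic pressure (van't Hoff): Pi = M*R*T.
RT = 8.314 * 286 = 2377.804
Pi = 1.863 * 2377.804
Pi = 4429.848852 kPa, rounded to 4 dp:

4429.8489 kPa


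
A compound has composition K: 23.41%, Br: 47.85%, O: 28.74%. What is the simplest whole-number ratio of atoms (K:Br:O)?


Assume 100 g of compound, divide each mass% by atomic mass to get moles, then normalize by the smallest to get a raw atom ratio.
Moles per 100 g: K: 23.41/39.098 = 0.5988, Br: 47.85/79.904 = 0.5988, O: 28.74/15.999 = 1.7964
Raw ratio (divide by min = 0.5988): K: 1.0, Br: 1.0, O: 3.0
Multiply by 1 to clear fractions: K: 1.0 ~= 1, Br: 1.0 ~= 1, O: 3.0 ~= 3
Reduce by GCD to get the simplest whole-number ratio:

1:1:3


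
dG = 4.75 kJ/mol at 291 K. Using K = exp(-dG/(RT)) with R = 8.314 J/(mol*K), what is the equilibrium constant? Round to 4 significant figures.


dG is in kJ/mol; multiply by 1000 to match R in J/(mol*K).
RT = 8.314 * 291 = 2419.374 J/mol
exponent = -dG*1000 / (RT) = -(4.75*1000) / 2419.374 = -1.96331778
K = exp(-1.96331778)
K = 0.14039186, rounded to 4 significant figures:

0.1404


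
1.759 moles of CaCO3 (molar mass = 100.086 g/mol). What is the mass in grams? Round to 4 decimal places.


mass = n * M
mass = 1.759 * 100.086
mass = 176.051274 g, rounded to 4 dp:

176.0513 g


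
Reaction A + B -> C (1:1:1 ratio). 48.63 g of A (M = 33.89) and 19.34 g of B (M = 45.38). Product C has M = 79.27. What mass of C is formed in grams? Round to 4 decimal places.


Find moles of each reactant; the smaller value is the limiting reagent in a 1:1:1 reaction, so moles_C equals moles of the limiter.
n_A = mass_A / M_A = 48.63 / 33.89 = 1.434937 mol
n_B = mass_B / M_B = 19.34 / 45.38 = 0.426179 mol
Limiting reagent: B (smaller), n_limiting = 0.426179 mol
mass_C = n_limiting * M_C = 0.426179 * 79.27
mass_C = 33.78320933 g, rounded to 4 dp:

33.7832 g


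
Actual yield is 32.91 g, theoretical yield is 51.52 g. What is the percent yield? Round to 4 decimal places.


% yield = 100 * actual / theoretical
% yield = 100 * 32.91 / 51.52
% yield = 63.87810559 %, rounded to 4 dp:

63.8781 %


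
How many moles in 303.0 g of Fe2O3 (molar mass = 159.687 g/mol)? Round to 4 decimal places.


n = mass / M
n = 303.0 / 159.687
n = 1.89746191 mol, rounded to 4 dp:

1.8975 mol


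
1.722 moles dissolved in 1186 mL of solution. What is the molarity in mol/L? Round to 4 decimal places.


Convert volume to liters: V_L = V_mL / 1000.
V_L = 1186 / 1000 = 1.186 L
M = n / V_L = 1.722 / 1.186
M = 1.45193929 mol/L, rounded to 4 dp:

1.4519 mol/L


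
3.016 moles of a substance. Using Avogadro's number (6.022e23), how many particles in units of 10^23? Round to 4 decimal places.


N = n * NA, then divide by 1e23 for the requested units.
N / 1e23 = n * 6.022
N / 1e23 = 3.016 * 6.022
N / 1e23 = 18.162352, rounded to 4 dp:

18.1624


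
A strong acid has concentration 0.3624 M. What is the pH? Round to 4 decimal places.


A strong acid dissociates completely, so [H+] equals the given concentration.
pH = -log10([H+]) = -log10(0.3624)
pH = 0.44081181, rounded to 4 dp:

0.4408


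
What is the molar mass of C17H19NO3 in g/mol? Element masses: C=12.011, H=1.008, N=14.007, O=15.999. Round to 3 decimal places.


M = sum(count * atomic_mass) over atoms.
M = 17*12.011 + 19*1.008 + 1*14.007 + 3*15.999
M = 204.187 + 19.152 + 14.007 + 47.997
M = 285.343 g/mol, rounded to 3 dp:

285.343 g/mol


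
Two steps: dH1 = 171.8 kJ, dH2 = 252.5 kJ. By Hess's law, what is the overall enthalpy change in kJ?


Hess's law: enthalpy is a state function, so add the step enthalpies.
dH_total = dH1 + dH2 = 171.8 + (252.5)
dH_total = 424.3 kJ:

424.30 kJ


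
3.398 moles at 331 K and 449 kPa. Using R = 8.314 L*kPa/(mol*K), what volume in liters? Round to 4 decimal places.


PV = nRT, solve for V = nRT / P.
nRT = 3.398 * 8.314 * 331 = 9351.0717
V = 9351.0717 / 449
V = 20.82644031 L, rounded to 4 dp:

20.8264 L


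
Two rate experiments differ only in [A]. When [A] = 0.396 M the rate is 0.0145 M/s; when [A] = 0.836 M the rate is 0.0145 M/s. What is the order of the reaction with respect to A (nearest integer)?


Rate is proportional to [A]^n, so rate2/rate1 = ([A]2/[A]1)^n. Take logs to solve for n.
rate2/rate1 = 0.0145 / 0.0145 = 1.0
[A]2/[A]1 = 0.836 / 0.396 = 2.1111
n = ln(1.0) / ln(2.1111) = 0.0
Nearest integer order:

0


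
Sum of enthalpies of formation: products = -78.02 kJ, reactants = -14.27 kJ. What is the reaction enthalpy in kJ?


dH_rxn = sum(dH_f products) - sum(dH_f reactants)
dH_rxn = -78.02 - (-14.27)
dH_rxn = -63.75 kJ:

-63.75 kJ


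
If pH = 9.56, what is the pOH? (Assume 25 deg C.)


At 25 deg C, pH + pOH = 14.
pOH = 14 - pH = 14 - 9.56
pOH = 4.44:

4.44


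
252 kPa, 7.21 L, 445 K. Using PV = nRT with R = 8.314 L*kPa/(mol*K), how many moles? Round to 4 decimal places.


PV = nRT, solve for n = PV / (RT).
PV = 252 * 7.21 = 1816.92
RT = 8.314 * 445 = 3699.73
n = 1816.92 / 3699.73
n = 0.4910953 mol, rounded to 4 dp:

0.4911 mol


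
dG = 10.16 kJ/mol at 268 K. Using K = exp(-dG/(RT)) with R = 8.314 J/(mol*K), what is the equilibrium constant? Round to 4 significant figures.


dG is in kJ/mol; multiply by 1000 to match R in J/(mol*K).
RT = 8.314 * 268 = 2228.152 J/mol
exponent = -dG*1000 / (RT) = -(10.16*1000) / 2228.152 = -4.55983254
K = exp(-4.55983254)
K = 0.010463811, rounded to 4 significant figures:

0.01046


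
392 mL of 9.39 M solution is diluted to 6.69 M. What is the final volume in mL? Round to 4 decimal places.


Dilution: M1*V1 = M2*V2, solve for V2.
V2 = M1*V1 / M2
V2 = 9.39 * 392 / 6.69
V2 = 3680.88 / 6.69
V2 = 550.20627803 mL, rounded to 4 dp:

550.2063 mL


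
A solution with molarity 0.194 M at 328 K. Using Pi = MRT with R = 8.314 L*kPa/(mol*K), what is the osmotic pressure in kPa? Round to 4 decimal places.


Osmotic pressure (van't Hoff): Pi = M*R*T.
RT = 8.314 * 328 = 2726.992
Pi = 0.194 * 2726.992
Pi = 529.036448 kPa, rounded to 4 dp:

529.0364 kPa


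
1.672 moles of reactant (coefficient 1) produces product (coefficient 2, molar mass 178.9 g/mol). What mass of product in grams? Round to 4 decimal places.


Use the coefficient ratio to convert reactant moles to product moles, then multiply by the product's molar mass.
moles_P = moles_R * (coeff_P / coeff_R) = 1.672 * (2/1) = 3.344
mass_P = moles_P * M_P = 3.344 * 178.9
mass_P = 598.2416 g, rounded to 4 dp:

598.2416 g


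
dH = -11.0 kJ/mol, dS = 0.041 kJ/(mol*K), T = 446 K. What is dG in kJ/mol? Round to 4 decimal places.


Gibbs: dG = dH - T*dS (consistent units, dS already in kJ/(mol*K)).
T*dS = 446 * 0.041 = 18.286
dG = -11.0 - (18.286)
dG = -29.286 kJ/mol, rounded to 4 dp:

-29.2860 kJ/mol


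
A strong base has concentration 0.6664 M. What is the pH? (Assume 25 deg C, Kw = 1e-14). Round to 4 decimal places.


A strong base dissociates completely, so [OH-] equals the given concentration.
pOH = -log10([OH-]) = -log10(0.6664) = 0.176265
pH = 14 - pOH = 14 - 0.176265
pH = 13.823735, rounded to 4 dp:

13.8237


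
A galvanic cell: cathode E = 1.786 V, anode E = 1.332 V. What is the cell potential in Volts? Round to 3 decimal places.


Standard cell potential: E_cell = E_cathode - E_anode.
E_cell = 1.786 - (1.332)
E_cell = 0.454 V, rounded to 3 dp:

0.454 V


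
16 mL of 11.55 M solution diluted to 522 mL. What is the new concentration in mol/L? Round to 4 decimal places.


Dilution: M1*V1 = M2*V2, solve for M2.
M2 = M1*V1 / V2
M2 = 11.55 * 16 / 522
M2 = 184.8 / 522
M2 = 0.35402299 mol/L, rounded to 4 dp:

0.3540 mol/L


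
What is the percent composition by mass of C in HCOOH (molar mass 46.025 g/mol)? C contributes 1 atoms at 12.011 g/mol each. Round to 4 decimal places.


pct = 100 * (n_elem * M_elem) / M_total
mass_contribution = 1 * 12.011 = 12.011 g/mol
pct = 100 * 12.011 / 46.025
pct = 26.09668658 %, rounded to 4 dp:

26.0967 %


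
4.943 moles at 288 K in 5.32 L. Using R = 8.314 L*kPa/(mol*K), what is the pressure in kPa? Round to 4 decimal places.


PV = nRT, solve for P = nRT / V.
nRT = 4.943 * 8.314 * 288 = 11835.6774
P = 11835.6774 / 5.32
P = 2224.75139098 kPa, rounded to 4 dp:

2224.7514 kPa


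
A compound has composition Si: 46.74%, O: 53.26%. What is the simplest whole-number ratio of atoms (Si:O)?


Assume 100 g of compound, divide each mass% by atomic mass to get moles, then normalize by the smallest to get a raw atom ratio.
Moles per 100 g: Si: 46.74/28.086 = 1.6642, O: 53.26/15.999 = 3.329
Raw ratio (divide by min = 1.6642): Si: 1.0, O: 2.0
Multiply by 1 to clear fractions: Si: 1.0 ~= 1, O: 2.0 ~= 2
Reduce by GCD to get the simplest whole-number ratio:

1:2


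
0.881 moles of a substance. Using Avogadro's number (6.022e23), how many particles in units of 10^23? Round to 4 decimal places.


N = n * NA, then divide by 1e23 for the requested units.
N / 1e23 = n * 6.022
N / 1e23 = 0.881 * 6.022
N / 1e23 = 5.305382, rounded to 4 dp:

5.3054


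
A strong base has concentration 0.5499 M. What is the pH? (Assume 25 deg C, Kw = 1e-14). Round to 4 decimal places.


A strong base dissociates completely, so [OH-] equals the given concentration.
pOH = -log10([OH-]) = -log10(0.5499) = 0.259716
pH = 14 - pOH = 14 - 0.259716
pH = 13.740284, rounded to 4 dp:

13.7403


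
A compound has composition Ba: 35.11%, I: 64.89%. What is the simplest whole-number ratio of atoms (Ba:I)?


Assume 100 g of compound, divide each mass% by atomic mass to get moles, then normalize by the smallest to get a raw atom ratio.
Moles per 100 g: Ba: 35.11/137.327 = 0.2557, I: 64.89/126.904 = 0.5113
Raw ratio (divide by min = 0.2557): Ba: 1.0, I: 2.0
Multiply by 1 to clear fractions: Ba: 1.0 ~= 1, I: 2.0 ~= 2
Reduce by GCD to get the simplest whole-number ratio:

1:2


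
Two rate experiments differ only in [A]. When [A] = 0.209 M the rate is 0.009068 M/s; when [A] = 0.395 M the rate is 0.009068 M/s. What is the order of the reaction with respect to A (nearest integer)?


Rate is proportional to [A]^n, so rate2/rate1 = ([A]2/[A]1)^n. Take logs to solve for n.
rate2/rate1 = 0.009068 / 0.009068 = 1.0
[A]2/[A]1 = 0.395 / 0.209 = 1.89
n = ln(1.0) / ln(1.89) = 0.0
Nearest integer order:

0


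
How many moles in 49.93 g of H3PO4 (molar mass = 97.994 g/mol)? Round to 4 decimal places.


n = mass / M
n = 49.93 / 97.994
n = 0.50952099 mol, rounded to 4 dp:

0.5095 mol


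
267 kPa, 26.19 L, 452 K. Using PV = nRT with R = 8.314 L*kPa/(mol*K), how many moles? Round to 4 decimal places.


PV = nRT, solve for n = PV / (RT).
PV = 267 * 26.19 = 6992.73
RT = 8.314 * 452 = 3757.928
n = 6992.73 / 3757.928
n = 1.86079403 mol, rounded to 4 dp:

1.8608 mol


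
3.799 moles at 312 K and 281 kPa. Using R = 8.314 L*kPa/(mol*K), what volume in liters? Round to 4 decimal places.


PV = nRT, solve for V = nRT / P.
nRT = 3.799 * 8.314 * 312 = 9854.4844
V = 9854.4844 / 281
V = 35.0693395 L, rounded to 4 dp:

35.0693 L


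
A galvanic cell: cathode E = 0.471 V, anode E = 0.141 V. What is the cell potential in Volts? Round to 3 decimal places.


Standard cell potential: E_cell = E_cathode - E_anode.
E_cell = 0.471 - (0.141)
E_cell = 0.33 V, rounded to 3 dp:

0.330 V


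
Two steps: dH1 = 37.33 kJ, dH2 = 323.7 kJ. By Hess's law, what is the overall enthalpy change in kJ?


Hess's law: enthalpy is a state function, so add the step enthalpies.
dH_total = dH1 + dH2 = 37.33 + (323.7)
dH_total = 361.03 kJ:

361.03 kJ


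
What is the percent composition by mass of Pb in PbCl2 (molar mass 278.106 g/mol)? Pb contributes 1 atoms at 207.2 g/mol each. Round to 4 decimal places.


pct = 100 * (n_elem * M_elem) / M_total
mass_contribution = 1 * 207.2 = 207.2 g/mol
pct = 100 * 207.2 / 278.106
pct = 74.50396611 %, rounded to 4 dp:

74.5040 %


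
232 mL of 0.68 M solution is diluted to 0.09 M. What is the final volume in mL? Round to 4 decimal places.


Dilution: M1*V1 = M2*V2, solve for V2.
V2 = M1*V1 / M2
V2 = 0.68 * 232 / 0.09
V2 = 157.76 / 0.09
V2 = 1752.88888889 mL, rounded to 4 dp:

1752.8889 mL


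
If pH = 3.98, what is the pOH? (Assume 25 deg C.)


At 25 deg C, pH + pOH = 14.
pOH = 14 - pH = 14 - 3.98
pOH = 10.02:

10.02


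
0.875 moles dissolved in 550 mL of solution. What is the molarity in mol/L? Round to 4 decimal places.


Convert volume to liters: V_L = V_mL / 1000.
V_L = 550 / 1000 = 0.55 L
M = n / V_L = 0.875 / 0.55
M = 1.59090909 mol/L, rounded to 4 dp:

1.5909 mol/L


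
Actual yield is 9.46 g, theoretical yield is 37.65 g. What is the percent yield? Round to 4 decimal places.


% yield = 100 * actual / theoretical
% yield = 100 * 9.46 / 37.65
% yield = 25.12616202 %, rounded to 4 dp:

25.1262 %


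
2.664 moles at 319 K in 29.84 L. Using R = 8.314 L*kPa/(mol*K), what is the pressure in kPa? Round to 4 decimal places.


PV = nRT, solve for P = nRT / V.
nRT = 2.664 * 8.314 * 319 = 7065.3702
P = 7065.3702 / 29.84
P = 236.77514075 kPa, rounded to 4 dp:

236.7751 kPa


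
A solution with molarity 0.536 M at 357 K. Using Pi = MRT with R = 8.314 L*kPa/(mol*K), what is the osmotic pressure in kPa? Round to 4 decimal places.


Osmotic pressure (van't Hoff): Pi = M*R*T.
RT = 8.314 * 357 = 2968.098
Pi = 0.536 * 2968.098
Pi = 1590.900528 kPa, rounded to 4 dp:

1590.9005 kPa


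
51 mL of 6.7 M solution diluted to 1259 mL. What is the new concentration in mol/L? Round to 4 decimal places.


Dilution: M1*V1 = M2*V2, solve for M2.
M2 = M1*V1 / V2
M2 = 6.7 * 51 / 1259
M2 = 341.7 / 1259
M2 = 0.27140588 mol/L, rounded to 4 dp:

0.2714 mol/L


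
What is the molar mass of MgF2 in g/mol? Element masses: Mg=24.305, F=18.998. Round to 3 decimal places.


M = sum(count * atomic_mass) over atoms.
M = 1*24.305 + 2*18.998
M = 24.305 + 37.996
M = 62.301 g/mol, rounded to 3 dp:

62.301 g/mol


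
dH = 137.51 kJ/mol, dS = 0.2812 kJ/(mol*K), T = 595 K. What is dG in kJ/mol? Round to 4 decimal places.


Gibbs: dG = dH - T*dS (consistent units, dS already in kJ/(mol*K)).
T*dS = 595 * 0.2812 = 167.314
dG = 137.51 - (167.314)
dG = -29.804 kJ/mol, rounded to 4 dp:

-29.8040 kJ/mol


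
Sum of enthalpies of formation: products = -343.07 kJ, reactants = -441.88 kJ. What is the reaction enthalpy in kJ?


dH_rxn = sum(dH_f products) - sum(dH_f reactants)
dH_rxn = -343.07 - (-441.88)
dH_rxn = 98.81 kJ:

98.81 kJ


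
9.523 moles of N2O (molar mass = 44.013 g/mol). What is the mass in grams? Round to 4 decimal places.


mass = n * M
mass = 9.523 * 44.013
mass = 419.135799 g, rounded to 4 dp:

419.1358 g


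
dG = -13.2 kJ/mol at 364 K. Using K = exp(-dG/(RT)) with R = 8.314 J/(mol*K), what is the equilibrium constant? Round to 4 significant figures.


dG is in kJ/mol; multiply by 1000 to match R in J/(mol*K).
RT = 8.314 * 364 = 3026.296 J/mol
exponent = -dG*1000 / (RT) = -(-13.2*1000) / 3026.296 = 4.36176765
K = exp(4.36176765)
K = 78.395588, rounded to 4 significant figures:

78.40


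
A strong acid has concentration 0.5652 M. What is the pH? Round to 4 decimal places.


A strong acid dissociates completely, so [H+] equals the given concentration.
pH = -log10([H+]) = -log10(0.5652)
pH = 0.24779785, rounded to 4 dp:

0.2478


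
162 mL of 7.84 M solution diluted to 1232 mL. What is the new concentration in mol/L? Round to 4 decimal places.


Dilution: M1*V1 = M2*V2, solve for M2.
M2 = M1*V1 / V2
M2 = 7.84 * 162 / 1232
M2 = 1270.08 / 1232
M2 = 1.03090909 mol/L, rounded to 4 dp:

1.0309 mol/L


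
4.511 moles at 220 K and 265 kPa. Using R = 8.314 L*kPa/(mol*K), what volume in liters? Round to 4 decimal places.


PV = nRT, solve for V = nRT / P.
nRT = 4.511 * 8.314 * 220 = 8250.9799
V = 8250.9799 / 265
V = 31.13577321 L, rounded to 4 dp:

31.1358 L


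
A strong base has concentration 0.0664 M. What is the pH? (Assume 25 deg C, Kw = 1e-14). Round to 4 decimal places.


A strong base dissociates completely, so [OH-] equals the given concentration.
pOH = -log10([OH-]) = -log10(0.0664) = 1.177832
pH = 14 - pOH = 14 - 1.177832
pH = 12.822168, rounded to 4 dp:

12.8222


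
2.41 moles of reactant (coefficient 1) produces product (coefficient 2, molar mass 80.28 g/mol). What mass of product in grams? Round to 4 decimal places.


Use the coefficient ratio to convert reactant moles to product moles, then multiply by the product's molar mass.
moles_P = moles_R * (coeff_P / coeff_R) = 2.41 * (2/1) = 4.82
mass_P = moles_P * M_P = 4.82 * 80.28
mass_P = 386.9496 g, rounded to 4 dp:

386.9496 g


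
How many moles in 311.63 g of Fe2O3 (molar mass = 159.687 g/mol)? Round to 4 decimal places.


n = mass / M
n = 311.63 / 159.687
n = 1.95150513 mol, rounded to 4 dp:

1.9515 mol


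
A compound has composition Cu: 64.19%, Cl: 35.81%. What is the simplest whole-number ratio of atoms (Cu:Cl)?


Assume 100 g of compound, divide each mass% by atomic mass to get moles, then normalize by the smallest to get a raw atom ratio.
Moles per 100 g: Cu: 64.19/63.546 = 1.0101, Cl: 35.81/35.453 = 1.0101
Raw ratio (divide by min = 1.0101): Cu: 1.0, Cl: 1.0
Multiply by 1 to clear fractions: Cu: 1.0 ~= 1, Cl: 1.0 ~= 1
Reduce by GCD to get the simplest whole-number ratio:

1:1


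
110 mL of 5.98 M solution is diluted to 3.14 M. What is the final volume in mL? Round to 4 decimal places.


Dilution: M1*V1 = M2*V2, solve for V2.
V2 = M1*V1 / M2
V2 = 5.98 * 110 / 3.14
V2 = 657.8 / 3.14
V2 = 209.49044586 mL, rounded to 4 dp:

209.4904 mL
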